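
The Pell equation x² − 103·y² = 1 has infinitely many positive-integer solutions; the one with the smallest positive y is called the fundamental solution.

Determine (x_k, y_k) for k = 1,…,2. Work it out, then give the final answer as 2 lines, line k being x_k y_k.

[10; 6,1,2,1,1,9,1,1,2,1,6,20] for √103; ℓ=12 ⇒ convergent index 11
k=0  a_k=10  p_k/q_k = 10/1
…
k=4  a_k=1  p_k/q_k = 274/27
…
k=7  a_k=1  p_k/q_k = 5044/497
…
k=10  a_k=1  p_k/q_k = 33877/3338
k=11  a_k=6  p_k/q_k = 227528/22419
→ (227528, 22419).  Check: 227528²=51768990784, 103·22419²=51768990783, difference 1.
(x_2, y_2) = (227528·227528 + 103·22419·22419, 227528·22419 + 22419·227528) = (103537981567, 10201900464)

227528 22419
103537981567 10201900464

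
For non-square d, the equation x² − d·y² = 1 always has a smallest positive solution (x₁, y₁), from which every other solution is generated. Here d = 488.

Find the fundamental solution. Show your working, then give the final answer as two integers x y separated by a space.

√488 → a₀=22, period (11,44); ℓ=2 even so k=1
k=0  a_k=22  p_k/q_k = 22/1
k=1  a_k=11  p_k/q_k = 243/11
(x₁, y₁) = (243, 11);  243² − 488·11² = 1 ✓

243 11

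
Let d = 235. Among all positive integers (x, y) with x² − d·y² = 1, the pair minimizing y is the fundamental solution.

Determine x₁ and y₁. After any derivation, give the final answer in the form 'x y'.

√235 = [15; 3,30, …], period ℓ=2 (even) → k=1
step 0: (15, 1)  from 15·(1,0) + (0,1)
step 1: (46, 3)  from 3·(15,1) + (1,0)
fundamental: x₁=46, y₁=3  (since 2116 − 235·9 = 1)

46 3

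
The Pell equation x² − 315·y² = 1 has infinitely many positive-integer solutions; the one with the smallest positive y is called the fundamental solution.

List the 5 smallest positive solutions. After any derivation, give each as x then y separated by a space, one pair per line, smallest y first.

71 4
10081 568
1431431 80652
203253121 11452016
28860511751 1626105620

[17; 1,2,1,34] for √315; ℓ=4 ⇒ convergent index 3
k=0  a_k=17  p_k/q_k = 17/1
k=1  a_k=1  p_k/q_k = 18/1
k=2  a_k=2  p_k/q_k = 53/3
k=3  a_k=1  p_k/q_k = 71/4
→ (71, 4).  Check: 71²=5041, 315·4²=5040, difference 1.
(71+4√315)^2 = 10081 + 568√315
(71+4√315)^3 = 1431431 + 80652√315
(71+4√315)^4 = 203253121 + 11452016√315
(71+4√315)^5 = 28860511751 + 1626105620√315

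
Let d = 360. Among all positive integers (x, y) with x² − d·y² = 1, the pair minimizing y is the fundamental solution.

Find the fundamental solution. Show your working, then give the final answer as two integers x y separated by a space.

19 1

d=360: √d = [18; 1,36] (ℓ=2, even), read p_1/q_1
i=0: a=18 ⇒ p=18, q=1
i=1: a=1 ⇒ p=19, q=1
fundamental: x₁=19, y₁=1  (since 361 − 360·1 = 1)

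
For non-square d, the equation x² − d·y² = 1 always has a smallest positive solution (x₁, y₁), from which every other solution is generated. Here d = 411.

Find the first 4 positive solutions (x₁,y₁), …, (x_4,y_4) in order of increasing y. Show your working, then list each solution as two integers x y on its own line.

49730 2453
4946145799 243975380
491943661118810 24265791292347
48928716529930696801 2413475601692857240

[20; 3,1,1,1,19,1,1,1,3,40] for √411; ℓ=10 ⇒ convergent index 9
step 0: (20, 1)  from 20·(1,0) + (0,1)
…
step 8: (13583, 670)  from 1·(8981,443) + (4602,227)
step 9: (49730, 2453)  from 3·(13583,670) + (8981,443)
(x₁, y₁) = (49730, 2453);  49730² − 411·2453² = 1 ✓
(49730+2453√411)^2 = 4946145799 + 243975380√411
(49730+2453√411)^3 = 491943661118810 + 24265791292347√411
(49730+2453√411)^4 = 48928716529930696801 + 2413475601692857240√411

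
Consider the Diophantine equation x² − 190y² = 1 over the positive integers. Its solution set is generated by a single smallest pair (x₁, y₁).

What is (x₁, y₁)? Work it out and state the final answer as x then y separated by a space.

[13; 1,3,1,1,1,…,3,1,26] for √190; ℓ=14 ⇒ convergent index 13
step 0: (13, 1)  from 13·(1,0) + (0,1)
step 1: (14, 1)  from 1·(13,1) + (1,0)
step 2: (55, 4)  from 3·(14,1) + (13,1)
…
step 4: (124, 9)  from 1·(69,5) + (55,4)
step 5: (193, 14)  from 1·(124,9) + (69,5)
…
step 10: (7085, 514)  from 1·(4149,301) + (2936,213)
step 11: (11234, 815)  from 1·(7085,514) + (4149,301)
step 12: (40787, 2959)  from 3·(11234,815) + (7085,514)
step 13: (52021, 3774)  from 1·(40787,2959) + (11234,815)
(x₁, y₁) = (52021, 3774);  52021² − 190·3774² = 1 ✓

52021 3774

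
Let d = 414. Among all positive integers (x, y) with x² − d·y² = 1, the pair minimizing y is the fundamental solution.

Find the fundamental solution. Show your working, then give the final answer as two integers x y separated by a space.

24335 1196

d=414: √d = [20; 2,1,7,2,7,1,2,40] (ℓ=8, even), read p_7/q_7
step 0: (20, 1)  from 20·(1,0) + (0,1)
…
step 2: (61, 3)  from 1·(41,2) + (20,1)
…
step 6: (8444, 415)  from 1·(7447,366) + (997,49)
step 7: (24335, 1196)  from 2·(8444,415) + (7447,366)
→ (24335, 1196).  Check: 24335²=592192225, 414·1196²=592192224, difference 1.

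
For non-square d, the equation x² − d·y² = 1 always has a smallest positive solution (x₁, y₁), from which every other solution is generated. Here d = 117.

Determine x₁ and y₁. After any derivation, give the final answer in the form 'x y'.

649 60

d=117: √d = [10; 1,4,2,4,1,20] (ℓ=6, even), read p_5/q_5
i=0: a=10 ⇒ p=10, q=1
…
i=2: a=4 ⇒ p=54, q=5
i=3: a=2 ⇒ p=119, q=11
i=4: a=4 ⇒ p=530, q=49
i=5: a=1 ⇒ p=649, q=60
fundamental: x₁=649, y₁=60  (since 421201 − 117·3600 = 1)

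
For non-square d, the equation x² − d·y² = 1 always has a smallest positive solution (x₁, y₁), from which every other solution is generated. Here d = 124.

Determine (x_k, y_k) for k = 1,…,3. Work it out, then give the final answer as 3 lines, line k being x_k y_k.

d=124: √d = [11; 7,2,1,1,1,…,2,7,22] (ℓ=16, even), read p_15/q_15
k=0  a_k=11  p_k/q_k = 11/1
k=1  a_k=7  p_k/q_k = 78/7
k=2  a_k=2  p_k/q_k = 167/15
k=3  a_k=1  p_k/q_k = 245/22
k=4  a_k=1  p_k/q_k = 412/37
k=5  a_k=1  p_k/q_k = 657/59
…
k=8  a_k=4  p_k/q_k = 14543/1306
…
k=10  a_k=3  p_k/q_k = 67292/6043
k=11  a_k=1  p_k/q_k = 84875/7622
k=12  a_k=1  p_k/q_k = 152167/13665
k=13  a_k=1  p_k/q_k = 237042/21287
k=14  a_k=2  p_k/q_k = 626251/56239
k=15  a_k=7  p_k/q_k = 4620799/414960
(x₁, y₁) = (4620799, 414960);  4620799² − 124·414960² = 1 ✓
k=2:  x_2 = 4620799·4620799+124·414960·414960 = 42703566796801,  y_2 = 4620799·414960+414960·4620799 = 3834893506080
k=3:  x_3 = 4620799·42703566796801+124·414960·3834893506080 = 394649197502177907199,  y_3 = 4620799·3834893506080+414960·42703566796801 = 35440544156001500880

4620799 414960
42703566796801 3834893506080
394649197502177907199 35440544156001500880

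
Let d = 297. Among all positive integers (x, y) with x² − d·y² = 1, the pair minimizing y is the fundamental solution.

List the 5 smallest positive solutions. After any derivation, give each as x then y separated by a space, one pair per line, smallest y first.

√297 = [17; 4,3,1,1,2,1,1,3,4,34, …], period ℓ=10 (even) → k=9
i=0: a=17 ⇒ p=17, q=1
…
i=2: a=3 ⇒ p=224, q=13
i=3: a=1 ⇒ p=293, q=17
i=4: a=1 ⇒ p=517, q=30
…
i=7: a=1 ⇒ p=3171, q=184
i=8: a=3 ⇒ p=11357, q=659
i=9: a=4 ⇒ p=48599, q=2820
→ (48599, 2820).  Check: 48599²=2361862801, 297·2820²=2361862800, difference 1.
n=2: (48599,2820)∘(48599,2820) = (48599·48599+297·2820·2820, 48599·2820+2820·48599) = (4723725601,274098360)
n=3: (4723725601,274098360)∘(48599,2820) = (48599·4723725601+297·2820·274098360, 48599·274098360+2820·4723725601) = (459136680917399,26641812392460)
n=4: (459136680917399,26641812392460)∘(48599,2820) = (48599·459136680917399+297·2820·26641812392460, 48599·26641812392460+2820·459136680917399) = (44627167107085622401,2589530880648228720)
n=5: (44627167107085622401,2589530880648228720)∘(48599,2820) = (48599·44627167107085622401+297·2820·2589530880648228720, 48599·2589530880648228720+2820·44627167107085622401) = (4337671388015371645214999,251697222510604722734100)

48599 2820
4723725601 274098360
459136680917399 26641812392460
44627167107085622401 2589530880648228720
4337671388015371645214999 251697222510604722734100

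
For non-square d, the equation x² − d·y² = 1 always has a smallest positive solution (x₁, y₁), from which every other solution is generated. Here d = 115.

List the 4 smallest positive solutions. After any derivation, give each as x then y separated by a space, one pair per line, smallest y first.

d=115: √d = [10; 1,2,1,1,1,1,1,2,1,20] (ℓ=10, even), read p_9/q_9
a_0=10:  p_0=10·1+0=10,  q_0=10·0+1=1
a_1=1:  p_1=1·10+1=11,  q_1=1·1+0=1
a_2=2:  p_2=2·11+10=32,  q_2=2·1+1=3
a_3=1:  p_3=1·32+11=43,  q_3=1·3+1=4
a_4=1:  p_4=1·43+32=75,  q_4=1·4+3=7
a_5=1:  p_5=1·75+43=118,  q_5=1·7+4=11
a_6=1:  p_6=1·118+75=193,  q_6=1·11+7=18
…
a_8=2:  p_8=2·311+193=815,  q_8=2·29+18=76
a_9=1:  p_9=1·815+311=1126,  q_9=1·76+29=105
(x₁, y₁) = (1126, 105);  1126² − 115·105² = 1 ✓
n=2: (1126,105)∘(1126,105) = (1126·1126+115·105·105, 1126·105+105·1126) = (2535751,236460)
n=3: (2535751,236460)∘(1126,105) = (1126·2535751+115·105·236460, 1126·236460+105·2535751) = (5710510126,532507815)
n=4: (5710510126,532507815)∘(1126,105) = (1126·5710510126+115·105·532507815, 1126·532507815+105·5710510126) = (12860066268001,1199207362920)

1126 105
2535751 236460
5710510126 532507815
12860066268001 1199207362920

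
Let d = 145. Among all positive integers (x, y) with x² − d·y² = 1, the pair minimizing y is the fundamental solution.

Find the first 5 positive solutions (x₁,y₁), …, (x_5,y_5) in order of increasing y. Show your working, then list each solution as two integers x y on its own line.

289 24
167041 13872
96549409 8017992
55805391361 4634385504
32255419657249 2678666803320

√145 → a₀=12, period (24); ℓ=1 odd so k=1
step 0: (12, 1)  from 12·(1,0) + (0,1)
step 1: (289, 24)  from 24·(12,1) + (1,0)
fundamental: x₁=289, y₁=24  (since 83521 − 145·576 = 1)
(x_2, y_2) = (289·289 + 145·24·24, 289·24 + 24·289) = (167041, 13872)
(x_3, y_3) = (289·167041 + 145·24·13872, 289·13872 + 24·167041) = (96549409, 8017992)
(x_4, y_4) = (289·96549409 + 145·24·8017992, 289·8017992 + 24·96549409) = (55805391361, 4634385504)
(x_5, y_5) = (289·55805391361 + 145·24·4634385504, 289·4634385504 + 24·55805391361) = (32255419657249, 2678666803320)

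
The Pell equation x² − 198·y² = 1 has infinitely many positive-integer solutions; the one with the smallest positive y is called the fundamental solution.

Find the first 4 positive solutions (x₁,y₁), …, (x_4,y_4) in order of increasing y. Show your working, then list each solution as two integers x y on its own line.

[14; 14,28] for √198; ℓ=2 ⇒ convergent index 1
i=0: a=14 ⇒ p=14, q=1
i=1: a=14 ⇒ p=197, q=14
(x₁, y₁) = (197, 14);  197² − 198·14² = 1 ✓
k=2:  x_2 = 197·197+198·14·14 = 77617,  y_2 = 197·14+14·197 = 5516
k=3:  x_3 = 197·77617+198·14·5516 = 30580901,  y_3 = 197·5516+14·77617 = 2173290
k=4:  x_4 = 197·30580901+198·14·2173290 = 12048797377,  y_4 = 197·2173290+14·30580901 = 856270744

197 14
77617 5516
30580901 2173290
12048797377 856270744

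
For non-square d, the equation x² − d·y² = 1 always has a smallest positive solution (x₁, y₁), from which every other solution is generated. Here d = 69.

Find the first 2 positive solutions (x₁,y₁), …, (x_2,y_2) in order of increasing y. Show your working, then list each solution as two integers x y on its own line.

[8; 3,3,1,4,1,3,3,16] for √69; ℓ=8 ⇒ convergent index 7
step 0: (8, 1)  from 8·(1,0) + (0,1)
…
step 2: (83, 10)  from 3·(25,3) + (8,1)
…
step 6: (2384, 287)  from 3·(623,75) + (515,62)
step 7: (7775, 936)  from 3·(2384,287) + (623,75)
fundamental: x₁=7775, y₁=936  (since 60450625 − 69·876096 = 1)
(x_2, y_2) = (7775·7775 + 69·936·936, 7775·936 + 936·7775) = (120901249, 14554800)

7775 936
120901249 14554800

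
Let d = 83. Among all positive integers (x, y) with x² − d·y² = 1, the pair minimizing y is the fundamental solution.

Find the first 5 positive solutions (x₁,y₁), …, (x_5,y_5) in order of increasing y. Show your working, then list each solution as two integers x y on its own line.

[9; 9,18] for √83; ℓ=2 ⇒ convergent index 1
step 0: (9, 1)  from 9·(1,0) + (0,1)
step 1: (82, 9)  from 9·(9,1) + (1,0)
→ (82, 9).  Check: 82²=6724, 83·9²=6723, difference 1.
k=2:  x_2 = 82·82+83·9·9 = 13447,  y_2 = 82·9+9·82 = 1476
k=3:  x_3 = 82·13447+83·9·1476 = 2205226,  y_3 = 82·1476+9·13447 = 242055
k=4:  x_4 = 82·2205226+83·9·242055 = 361643617,  y_4 = 82·242055+9·2205226 = 39695544
k=5:  x_5 = 82·361643617+83·9·39695544 = 59307347962,  y_5 = 82·39695544+9·361643617 = 6509827161

82 9
13447 1476
2205226 242055
361643617 39695544
59307347962 6509827161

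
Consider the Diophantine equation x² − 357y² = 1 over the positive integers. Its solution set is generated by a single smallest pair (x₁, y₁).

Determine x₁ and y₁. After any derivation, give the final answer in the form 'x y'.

3401 180

[18; 1,8,2,8,1,36] for √357; ℓ=6 ⇒ convergent index 5
step 0: (18, 1)  from 18·(1,0) + (0,1)
step 1: (19, 1)  from 1·(18,1) + (1,0)
…
step 3: (359, 19)  from 2·(170,9) + (19,1)
step 4: (3042, 161)  from 8·(359,19) + (170,9)
step 5: (3401, 180)  from 1·(3042,161) + (359,19)
(x₁, y₁) = (3401, 180);  3401² − 357·180² = 1 ✓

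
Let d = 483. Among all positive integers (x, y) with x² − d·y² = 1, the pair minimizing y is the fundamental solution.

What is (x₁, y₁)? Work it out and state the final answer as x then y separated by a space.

√483 = [21; 1,42, …], period ℓ=2 (even) → k=1
step 0: (21, 1)  from 21·(1,0) + (0,1)
step 1: (22, 1)  from 1·(21,1) + (1,0)
→ (22, 1).  Check: 22²=484, 483·1²=483, difference 1.

22 1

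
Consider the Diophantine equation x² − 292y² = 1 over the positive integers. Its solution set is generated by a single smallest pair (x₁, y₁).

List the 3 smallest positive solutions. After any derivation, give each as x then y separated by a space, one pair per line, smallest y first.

[17; 11,2,1,3,8,3,1,2,11,34] for √292; ℓ=10 ⇒ convergent index 9
k=0  a_k=17  p_k/q_k = 17/1
…
k=2  a_k=2  p_k/q_k = 393/23
k=3  a_k=1  p_k/q_k = 581/34
k=4  a_k=3  p_k/q_k = 2136/125
k=5  a_k=8  p_k/q_k = 17669/1034
…
k=7  a_k=1  p_k/q_k = 72812/4261
k=8  a_k=2  p_k/q_k = 200767/11749
k=9  a_k=11  p_k/q_k = 2281249/133500
(x₁, y₁) = (2281249, 133500);  2281249² − 292·133500² = 1 ✓
n=2: (2281249,133500)∘(2281249,133500) = (2281249·2281249+292·133500·133500, 2281249·133500+133500·2281249) = (10408194000001,609093483000)
n=3: (10408194000001,609093483000)∘(2281249,133500) = (2281249·10408194000001+292·133500·609093483000, 2281249·609093483000+133500·10408194000001) = (47487364308614281249,2778987798000400500)

2281249 133500
10408194000001 609093483000
47487364308614281249 2778987798000400500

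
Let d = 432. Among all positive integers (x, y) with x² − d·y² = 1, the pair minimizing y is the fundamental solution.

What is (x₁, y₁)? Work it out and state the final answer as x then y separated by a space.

√432 = [20; 1,3,1,1,1,3,1,40, …], period ℓ=8 (even) → k=7
k=0  a_k=20  p_k/q_k = 20/1
…
k=2  a_k=3  p_k/q_k = 83/4
k=3  a_k=1  p_k/q_k = 104/5
k=4  a_k=1  p_k/q_k = 187/9
…
k=6  a_k=3  p_k/q_k = 1060/51
k=7  a_k=1  p_k/q_k = 1351/65
(x₁, y₁) = (1351, 65);  1351² − 432·65² = 1 ✓

1351 65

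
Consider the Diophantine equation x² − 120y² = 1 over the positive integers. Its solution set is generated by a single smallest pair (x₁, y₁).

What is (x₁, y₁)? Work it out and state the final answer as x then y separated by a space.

11 1

d=120: √d = [10; 1,20] (ℓ=2, even), read p_1/q_1
k=0  a_k=10  p_k/q_k = 10/1
k=1  a_k=1  p_k/q_k = 11/1
fundamental: x₁=11, y₁=1  (since 121 − 120·1 = 1)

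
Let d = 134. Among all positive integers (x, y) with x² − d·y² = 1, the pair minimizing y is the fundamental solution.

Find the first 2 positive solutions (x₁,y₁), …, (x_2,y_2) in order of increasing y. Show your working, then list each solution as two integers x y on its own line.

145925 12606
42588211249 3679061100

d=134: √d = [11; 1,1,2,1,3,…,1,1,22] (ℓ=14, even), read p_13/q_13
i=0: a=11 ⇒ p=11, q=1
i=1: a=1 ⇒ p=12, q=1
i=2: a=1 ⇒ p=23, q=2
i=3: a=2 ⇒ p=58, q=5
i=4: a=1 ⇒ p=81, q=7
i=5: a=3 ⇒ p=301, q=26
i=6: a=1 ⇒ p=382, q=33
i=7: a=10 ⇒ p=4121, q=356
i=8: a=1 ⇒ p=4503, q=389
i=9: a=3 ⇒ p=17630, q=1523
i=10: a=1 ⇒ p=22133, q=1912
i=11: a=2 ⇒ p=61896, q=5347
i=12: a=1 ⇒ p=84029, q=7259
i=13: a=1 ⇒ p=145925, q=12606
fundamental: x₁=145925, y₁=12606  (since 21294105625 − 134·158911236 = 1)
k=2:  x_2 = 145925·145925+134·12606·12606 = 42588211249,  y_2 = 145925·12606+12606·145925 = 3679061100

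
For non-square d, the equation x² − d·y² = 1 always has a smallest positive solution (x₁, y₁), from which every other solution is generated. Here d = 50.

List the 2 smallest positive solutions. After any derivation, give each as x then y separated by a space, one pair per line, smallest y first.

√50 → a₀=7, period (14); ℓ=1 odd so k=1
step 0: (7, 1)  from 7·(1,0) + (0,1)
step 1: (99, 14)  from 14·(7,1) + (1,0)
→ (99, 14).  Check: 99²=9801, 50·14²=9800, difference 1.
k=2:  x_2 = 99·99+50·14·14 = 19601,  y_2 = 99·14+14·99 = 2772

99 14
19601 2772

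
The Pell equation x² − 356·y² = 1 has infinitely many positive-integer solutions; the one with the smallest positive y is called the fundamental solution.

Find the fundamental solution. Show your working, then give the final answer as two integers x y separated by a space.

√356 = [18; 1,6,1,1,2,…,6,1,36, …], period ℓ=14 (even) → k=13
k=0  a_k=18  p_k/q_k = 18/1
…
k=9  a_k=2  p_k/q_k = 28151/1492
k=10  a_k=1  p_k/q_k = 37868/2007
…
k=12  a_k=6  p_k/q_k = 433982/23001
k=13  a_k=1  p_k/q_k = 500001/26500
(x₁, y₁) = (500001, 26500);  500001² − 356·26500² = 1 ✓

500001 26500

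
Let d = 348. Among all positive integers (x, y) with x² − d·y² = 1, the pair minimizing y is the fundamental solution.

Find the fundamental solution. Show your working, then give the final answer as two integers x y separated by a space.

1567 84

[18; 1,1,1,8,1,1,1,36] for √348; ℓ=8 ⇒ convergent index 7
step 0: (18, 1)  from 18·(1,0) + (0,1)
step 1: (19, 1)  from 1·(18,1) + (1,0)
…
step 4: (485, 26)  from 8·(56,3) + (37,2)
…
step 6: (1026, 55)  from 1·(541,29) + (485,26)
step 7: (1567, 84)  from 1·(1026,55) + (541,29)
(x₁, y₁) = (1567, 84);  1567² − 348·84² = 1 ✓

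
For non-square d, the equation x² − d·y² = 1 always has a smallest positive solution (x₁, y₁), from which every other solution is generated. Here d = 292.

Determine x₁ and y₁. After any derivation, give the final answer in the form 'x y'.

d=292: √d = [17; 11,2,1,3,8,3,1,2,11,34] (ℓ=10, even), read p_9/q_9
k=0  a_k=17  p_k/q_k = 17/1
…
k=6  a_k=3  p_k/q_k = 55143/3227
…
k=8  a_k=2  p_k/q_k = 200767/11749
k=9  a_k=11  p_k/q_k = 2281249/133500
→ (2281249, 133500).  Check: 2281249²=5204097000001, 292·133500²=5204097000000, difference 1.

2281249 133500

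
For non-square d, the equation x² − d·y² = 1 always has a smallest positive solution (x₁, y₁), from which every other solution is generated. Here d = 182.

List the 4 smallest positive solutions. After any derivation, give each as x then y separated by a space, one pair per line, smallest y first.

√182 → a₀=13, period (2,26); ℓ=2 even so k=1
k=0  a_k=13  p_k/q_k = 13/1
k=1  a_k=2  p_k/q_k = 27/2
fundamental: x₁=27, y₁=2  (since 729 − 182·4 = 1)
k=2:  x_2 = 27·27+182·2·2 = 1457,  y_2 = 27·2+2·27 = 108
k=3:  x_3 = 27·1457+182·2·108 = 78651,  y_3 = 27·108+2·1457 = 5830
k=4:  x_4 = 27·78651+182·2·5830 = 4245697,  y_4 = 27·5830+2·78651 = 314712

27 2
1457 108
78651 5830
4245697 314712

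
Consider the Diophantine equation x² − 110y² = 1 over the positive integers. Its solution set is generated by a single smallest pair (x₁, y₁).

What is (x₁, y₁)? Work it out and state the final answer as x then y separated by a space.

[10; 2,20] for √110; ℓ=2 ⇒ convergent index 1
k=0  a_k=10  p_k/q_k = 10/1
k=1  a_k=2  p_k/q_k = 21/2
(x₁, y₁) = (21, 2);  21² − 110·2² = 1 ✓

21 2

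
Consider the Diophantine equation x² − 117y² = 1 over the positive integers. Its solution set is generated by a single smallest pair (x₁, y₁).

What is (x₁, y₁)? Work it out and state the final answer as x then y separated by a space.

649 60

√117 = [10; 1,4,2,4,1,20, …], period ℓ=6 (even) → k=5
i=0: a=10 ⇒ p=10, q=1
…
i=2: a=4 ⇒ p=54, q=5
…
i=4: a=4 ⇒ p=530, q=49
i=5: a=1 ⇒ p=649, q=60
(x₁, y₁) = (649, 60);  649² − 117·60² = 1 ✓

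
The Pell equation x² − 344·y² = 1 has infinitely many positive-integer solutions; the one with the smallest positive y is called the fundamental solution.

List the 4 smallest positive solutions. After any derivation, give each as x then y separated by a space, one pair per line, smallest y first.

10405 561
216528049 11674410
4505948689285 242944471539
93768792007492801 5055674441052180

√344 → a₀=18, period (1,1,4,1,3,1,4,1,1,36); ℓ=10 even so k=9
k=0  a_k=18  p_k/q_k = 18/1
k=1  a_k=1  p_k/q_k = 19/1
…
k=4  a_k=1  p_k/q_k = 204/11
…
k=6  a_k=1  p_k/q_k = 983/53
k=7  a_k=4  p_k/q_k = 4711/254
k=8  a_k=1  p_k/q_k = 5694/307
k=9  a_k=1  p_k/q_k = 10405/561
fundamental: x₁=10405, y₁=561  (since 108264025 − 344·314721 = 1)
n=2: (10405,561)∘(10405,561) = (10405·10405+344·561·561, 10405·561+561·10405) = (216528049,11674410)
n=3: (216528049,11674410)∘(10405,561) = (10405·216528049+344·561·11674410, 10405·11674410+561·216528049) = (4505948689285,242944471539)
n=4: (4505948689285,242944471539)∘(10405,561) = (10405·4505948689285+344·561·242944471539, 10405·242944471539+561·4505948689285) = (93768792007492801,5055674441052180)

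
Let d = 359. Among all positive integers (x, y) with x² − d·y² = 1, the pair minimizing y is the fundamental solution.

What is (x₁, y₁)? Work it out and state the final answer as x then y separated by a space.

360 19

√359 = [18; 1,17,1,36, …], period ℓ=4 (even) → k=3
i=0: a=18 ⇒ p=18, q=1
…
i=2: a=17 ⇒ p=341, q=18
i=3: a=1 ⇒ p=360, q=19
fundamental: x₁=360, y₁=19  (since 129600 − 359·361 = 1)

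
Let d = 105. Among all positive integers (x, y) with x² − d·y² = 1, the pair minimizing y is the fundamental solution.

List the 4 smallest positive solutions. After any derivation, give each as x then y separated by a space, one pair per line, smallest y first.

41 4
3361 328
275561 26892
22592641 2204816

√105 → a₀=10, period (4,20); ℓ=2 even so k=1
a_0=10:  p_0=10·1+0=10,  q_0=10·0+1=1
a_1=4:  p_1=4·10+1=41,  q_1=4·1+0=4
→ (41, 4).  Check: 41²=1681, 105·4²=1680, difference 1.
(41+4√105)^2 = 3361 + 328√105
(41+4√105)^3 = 275561 + 26892√105
(41+4√105)^4 = 22592641 + 2204816√105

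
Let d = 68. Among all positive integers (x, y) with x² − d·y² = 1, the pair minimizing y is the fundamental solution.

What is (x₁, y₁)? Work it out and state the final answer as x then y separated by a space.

[8; 4,16] for √68; ℓ=2 ⇒ convergent index 1
i=0: a=8 ⇒ p=8, q=1
i=1: a=4 ⇒ p=33, q=4
fundamental: x₁=33, y₁=4  (since 1089 − 68·16 = 1)

33 4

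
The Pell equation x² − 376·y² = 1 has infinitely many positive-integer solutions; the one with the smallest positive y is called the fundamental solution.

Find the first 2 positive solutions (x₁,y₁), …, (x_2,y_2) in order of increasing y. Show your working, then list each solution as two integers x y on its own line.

2143295 110532
9187426914049 473805365880

√376 = [19; 2,1,1,3,1,…,1,2,38, …], period ℓ=16 (even) → k=15
k=0  a_k=19  p_k/q_k = 19/1
…
k=3  a_k=1  p_k/q_k = 97/5
…
k=6  a_k=2  p_k/q_k = 1241/64
…
k=8  a_k=4  p_k/q_k = 12953/668
…
k=11  a_k=1  p_k/q_k = 99455/5129
k=12  a_k=3  p_k/q_k = 368986/19029
…
k=14  a_k=1  p_k/q_k = 837427/43187
k=15  a_k=2  p_k/q_k = 2143295/110532
fundamental: x₁=2143295, y₁=110532  (since 4593713457025 − 376·12217323024 = 1)
(x_2, y_2) = (2143295·2143295 + 376·110532·110532, 2143295·110532 + 110532·2143295) = (9187426914049, 473805365880)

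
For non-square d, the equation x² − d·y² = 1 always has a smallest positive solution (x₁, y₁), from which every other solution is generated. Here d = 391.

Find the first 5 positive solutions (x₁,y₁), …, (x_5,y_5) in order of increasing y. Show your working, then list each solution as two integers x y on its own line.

7338680 371133
107712448284799 5447252648880
1580934379957370111960 79951288138564985667
23203943031010998074028940801 1173473838473442730776750240
340572625285638001757449457184853400 17223497977856489447705304337580733

√391 = [19; 1,3,2,2,1,…,3,1,38, …], period ℓ=16 (even) → k=15
i=0: a=19 ⇒ p=19, q=1
i=1: a=1 ⇒ p=20, q=1
i=2: a=3 ⇒ p=79, q=4
i=3: a=2 ⇒ p=178, q=9
…
i=5: a=1 ⇒ p=613, q=31
i=6: a=1 ⇒ p=1048, q=53
i=7: a=2 ⇒ p=2709, q=137
i=8: a=19 ⇒ p=52519, q=2656
…
i=10: a=1 ⇒ p=160266, q=8105
i=11: a=1 ⇒ p=268013, q=13554
i=12: a=2 ⇒ p=696292, q=35213
i=13: a=2 ⇒ p=1660597, q=83980
i=14: a=3 ⇒ p=5678083, q=287153
i=15: a=1 ⇒ p=7338680, q=371133
(x₁, y₁) = (7338680, 371133);  7338680² − 391·371133² = 1 ✓
k=2:  x_2 = 7338680·7338680+391·371133·371133 = 107712448284799,  y_2 = 7338680·371133+371133·7338680 = 5447252648880
k=3:  x_3 = 7338680·107712448284799+391·371133·5447252648880 = 1580934379957370111960,  y_3 = 7338680·5447252648880+371133·107712448284799 = 79951288138564985667
k=4:  x_4 = 7338680·1580934379957370111960+391·371133·79951288138564985667 = 23203943031010998074028940801,  y_4 = 7338680·79951288138564985667+371133·1580934379957370111960 = 1173473838473442730776750240
k=5:  x_5 = 7338680·23203943031010998074028940801+391·371133·1173473838473442730776750240 = 340572625285638001757449457184853400,  y_5 = 7338680·1173473838473442730776750240+371133·23203943031010998074028940801 = 17223497977856489447705304337580733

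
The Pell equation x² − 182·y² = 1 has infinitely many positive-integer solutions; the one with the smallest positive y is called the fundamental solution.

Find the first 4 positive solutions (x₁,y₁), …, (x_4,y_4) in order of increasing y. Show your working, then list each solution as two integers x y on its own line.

[13; 2,26] for √182; ℓ=2 ⇒ convergent index 1
a_0=13:  p_0=13·1+0=13,  q_0=13·0+1=1
a_1=2:  p_1=2·13+1=27,  q_1=2·1+0=2
fundamental: x₁=27, y₁=2  (since 729 − 182·4 = 1)
(x_2, y_2) = (27·27 + 182·2·2, 27·2 + 2·27) = (1457, 108)
(x_3, y_3) = (27·1457 + 182·2·108, 27·108 + 2·1457) = (78651, 5830)
(x_4, y_4) = (27·78651 + 182·2·5830, 27·5830 + 2·78651) = (4245697, 314712)

27 2
1457 108
78651 5830
4245697 314712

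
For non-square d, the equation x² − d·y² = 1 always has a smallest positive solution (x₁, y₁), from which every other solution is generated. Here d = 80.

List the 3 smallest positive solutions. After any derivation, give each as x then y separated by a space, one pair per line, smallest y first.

9 1
161 18
2889 323

√80 = [8; 1,16, …], period ℓ=2 (even) → k=1
step 0: (8, 1)  from 8·(1,0) + (0,1)
step 1: (9, 1)  from 1·(8,1) + (1,0)
→ (9, 1).  Check: 9²=81, 80·1²=80, difference 1.
k=2:  x_2 = 9·9+80·1·1 = 161,  y_2 = 9·1+1·9 = 18
k=3:  x_3 = 9·161+80·1·18 = 2889,  y_3 = 9·18+1·161 = 323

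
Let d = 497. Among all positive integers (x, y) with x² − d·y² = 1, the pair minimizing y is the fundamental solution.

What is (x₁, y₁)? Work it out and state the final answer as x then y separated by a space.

[22; 3,2,2,5,6,5,2,2,3,44] for √497; ℓ=10 ⇒ convergent index 9
a_0=22:  p_0=22·1+0=22,  q_0=22·0+1=1
…
a_4=5:  p_4=5·379+156=2051,  q_4=5·17+7=92
a_5=6:  p_5=6·2051+379=12685,  q_5=6·92+17=569
…
a_8=2:  p_8=2·143637+65476=352750,  q_8=2·6443+2937=15823
a_9=3:  p_9=3·352750+143637=1201887,  q_9=3·15823+6443=53912
fundamental: x₁=1201887, y₁=53912  (since 1444532360769 − 497·2906503744 = 1)

1201887 53912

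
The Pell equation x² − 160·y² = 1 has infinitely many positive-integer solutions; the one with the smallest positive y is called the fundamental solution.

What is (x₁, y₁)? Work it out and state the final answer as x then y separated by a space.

d=160: √d = [12; 1,1,1,5,1,1,1,24] (ℓ=8, even), read p_7/q_7
i=0: a=12 ⇒ p=12, q=1
i=1: a=1 ⇒ p=13, q=1
i=2: a=1 ⇒ p=25, q=2
…
i=6: a=1 ⇒ p=468, q=37
i=7: a=1 ⇒ p=721, q=57
(x₁, y₁) = (721, 57);  721² − 160·57² = 1 ✓

721 57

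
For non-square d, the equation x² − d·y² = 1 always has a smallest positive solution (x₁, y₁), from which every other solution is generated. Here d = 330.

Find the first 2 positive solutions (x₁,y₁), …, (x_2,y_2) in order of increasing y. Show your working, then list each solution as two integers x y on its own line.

√330 = [18; 6,36, …], period ℓ=2 (even) → k=1
step 0: (18, 1)  from 18·(1,0) + (0,1)
step 1: (109, 6)  from 6·(18,1) + (1,0)
→ (109, 6).  Check: 109²=11881, 330·6²=11880, difference 1.
n=2: (109,6)∘(109,6) = (109·109+330·6·6, 109·6+6·109) = (23761,1308)

109 6
23761 1308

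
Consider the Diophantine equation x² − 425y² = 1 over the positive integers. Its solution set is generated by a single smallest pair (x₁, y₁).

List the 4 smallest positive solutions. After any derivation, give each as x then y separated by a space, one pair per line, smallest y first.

[20; 1,1,1,1,1,1,40] for √425; ℓ=7 ⇒ convergent index 13
i=0: a=20 ⇒ p=20, q=1
i=1: a=1 ⇒ p=21, q=1
i=2: a=1 ⇒ p=41, q=2
…
i=4: a=1 ⇒ p=103, q=5
i=5: a=1 ⇒ p=165, q=8
…
i=7: a=40 ⇒ p=10885, q=528
…
i=9: a=1 ⇒ p=22038, q=1069
i=10: a=1 ⇒ p=33191, q=1610
i=11: a=1 ⇒ p=55229, q=2679
i=12: a=1 ⇒ p=88420, q=4289
i=13: a=1 ⇒ p=143649, q=6968
→ (143649, 6968).  Check: 143649²=20635035201, 425·6968²=20635035200, difference 1.
(143649+6968√425)^2 = 41270070401 + 2001892464√425
(143649+6968√425)^3 = 11856808685922849 + 575139701115304√425
(143649+6968√425)^4 = 3406437421806992601601 + 165236485849022716128√425

143649 6968
41270070401 2001892464
11856808685922849 575139701115304
3406437421806992601601 165236485849022716128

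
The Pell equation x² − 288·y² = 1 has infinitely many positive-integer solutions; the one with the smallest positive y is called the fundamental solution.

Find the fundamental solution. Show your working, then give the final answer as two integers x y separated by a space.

17 1

d=288: √d = [16; 1,32] (ℓ=2, even), read p_1/q_1
i=0: a=16 ⇒ p=16, q=1
i=1: a=1 ⇒ p=17, q=1
fundamental: x₁=17, y₁=1  (since 289 − 288·1 = 1)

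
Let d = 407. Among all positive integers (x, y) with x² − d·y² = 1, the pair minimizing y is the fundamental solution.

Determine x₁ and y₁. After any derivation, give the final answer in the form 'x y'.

2663 132

√407 → a₀=20, period (5,1,2,1,5,40); ℓ=6 even so k=5
step 0: (20, 1)  from 20·(1,0) + (0,1)
step 1: (101, 5)  from 5·(20,1) + (1,0)
…
step 4: (464, 23)  from 1·(343,17) + (121,6)
step 5: (2663, 132)  from 5·(464,23) + (343,17)
fundamental: x₁=2663, y₁=132  (since 7091569 − 407·17424 = 1)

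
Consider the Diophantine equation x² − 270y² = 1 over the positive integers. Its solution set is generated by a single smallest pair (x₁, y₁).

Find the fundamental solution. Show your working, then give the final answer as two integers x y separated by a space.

5291 322

d=270: √d = [16; 2,3,6,3,2,32] (ℓ=6, even), read p_5/q_5
a_0=16:  p_0=16·1+0=16,  q_0=16·0+1=1
…
a_4=3:  p_4=3·723+115=2284,  q_4=3·44+7=139
a_5=2:  p_5=2·2284+723=5291,  q_5=2·139+44=322
fundamental: x₁=5291, y₁=322  (since 27994681 − 270·103684 = 1)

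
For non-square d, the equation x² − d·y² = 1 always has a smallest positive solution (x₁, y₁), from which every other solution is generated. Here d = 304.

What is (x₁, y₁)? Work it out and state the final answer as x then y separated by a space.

√304 → a₀=17, period (2,3,2,1,1,1,1,1,2,3,2,34); ℓ=12 even so k=11
k=0  a_k=17  p_k/q_k = 17/1
k=1  a_k=2  p_k/q_k = 35/2
…
k=3  a_k=2  p_k/q_k = 279/16
…
k=5  a_k=1  p_k/q_k = 680/39
k=6  a_k=1  p_k/q_k = 1081/62
k=7  a_k=1  p_k/q_k = 1761/101
k=8  a_k=1  p_k/q_k = 2842/163
k=9  a_k=2  p_k/q_k = 7445/427
k=10  a_k=3  p_k/q_k = 25177/1444
k=11  a_k=2  p_k/q_k = 57799/3315
fundamental: x₁=57799, y₁=3315  (since 3340724401 − 304·10989225 = 1)

57799 3315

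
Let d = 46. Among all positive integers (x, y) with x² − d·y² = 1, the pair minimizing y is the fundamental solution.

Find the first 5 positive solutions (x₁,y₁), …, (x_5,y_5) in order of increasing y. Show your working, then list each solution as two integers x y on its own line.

24335 3588
1184384449 174627960
57643991108495 8499142809612
2805533046066067201 413653280369188080
136545293294391499564175 20132505147069241043988

√46 = [6; 1,3,1,1,2,6,2,1,1,3,1,12, …], period ℓ=12 (even) → k=11
k=0  a_k=6  p_k/q_k = 6/1
…
k=2  a_k=3  p_k/q_k = 27/4
k=3  a_k=1  p_k/q_k = 34/5
k=4  a_k=1  p_k/q_k = 61/9
k=5  a_k=2  p_k/q_k = 156/23
k=6  a_k=6  p_k/q_k = 997/147
k=7  a_k=2  p_k/q_k = 2150/317
k=8  a_k=1  p_k/q_k = 3147/464
k=9  a_k=1  p_k/q_k = 5297/781
k=10  a_k=3  p_k/q_k = 19038/2807
k=11  a_k=1  p_k/q_k = 24335/3588
→ (24335, 3588).  Check: 24335²=592192225, 46·3588²=592192224, difference 1.
(24335+3588√46)^2 = 1184384449 + 174627960√46
(24335+3588√46)^3 = 57643991108495 + 8499142809612√46
(24335+3588√46)^4 = 2805533046066067201 + 413653280369188080√46
(24335+3588√46)^5 = 136545293294391499564175 + 20132505147069241043988√46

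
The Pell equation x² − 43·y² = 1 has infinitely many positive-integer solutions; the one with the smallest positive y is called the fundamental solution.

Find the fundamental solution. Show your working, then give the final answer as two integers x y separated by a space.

√43 = [6; 1,1,3,1,5,1,3,1,1,12, …], period ℓ=10 (even) → k=9
i=0: a=6 ⇒ p=6, q=1
i=1: a=1 ⇒ p=7, q=1
…
i=3: a=3 ⇒ p=46, q=7
…
i=5: a=5 ⇒ p=341, q=52
…
i=7: a=3 ⇒ p=1541, q=235
i=8: a=1 ⇒ p=1941, q=296
i=9: a=1 ⇒ p=3482, q=531
→ (3482, 531).  Check: 3482²=12124324, 43·531²=12124323, difference 1.

3482 531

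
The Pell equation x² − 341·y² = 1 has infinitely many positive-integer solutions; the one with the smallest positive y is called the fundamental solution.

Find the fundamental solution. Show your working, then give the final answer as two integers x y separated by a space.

√341 = [18; 2,6,1,8,2,…,6,2,36, …], period ℓ=14 (even) → k=13
k=0  a_k=18  p_k/q_k = 18/1
k=1  a_k=2  p_k/q_k = 37/2
…
k=11  a_k=1  p_k/q_k = 718667/38918
k=12  a_k=6  p_k/q_k = 4953942/268271
k=13  a_k=2  p_k/q_k = 10626551/575460
fundamental: x₁=10626551, y₁=575460  (since 112923586155601 − 341·331154211600 = 1)

10626551 575460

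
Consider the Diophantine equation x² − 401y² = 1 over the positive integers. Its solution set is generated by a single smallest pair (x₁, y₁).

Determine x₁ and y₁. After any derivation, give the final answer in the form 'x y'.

√401 → a₀=20, period (40); ℓ=1 odd so k=1
step 0: (20, 1)  from 20·(1,0) + (0,1)
step 1: (801, 40)  from 40·(20,1) + (1,0)
fundamental: x₁=801, y₁=40  (since 641601 − 401·1600 = 1)

801 40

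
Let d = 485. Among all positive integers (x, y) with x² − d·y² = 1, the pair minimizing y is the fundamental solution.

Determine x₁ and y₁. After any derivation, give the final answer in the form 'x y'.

969 44

d=485: √d = [22; 44] (ℓ=1, odd), read p_1/q_1
k=0  a_k=22  p_k/q_k = 22/1
k=1  a_k=44  p_k/q_k = 969/44
→ (969, 44).  Check: 969²=938961, 485·44²=938960, difference 1.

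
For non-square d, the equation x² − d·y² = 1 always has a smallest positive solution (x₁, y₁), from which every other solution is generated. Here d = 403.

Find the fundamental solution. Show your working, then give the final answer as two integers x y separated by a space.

[20; 13,2,1,3,1,3,1,2,13,40] for √403; ℓ=10 ⇒ convergent index 9
i=0: a=20 ⇒ p=20, q=1
i=1: a=13 ⇒ p=261, q=13
…
i=3: a=1 ⇒ p=803, q=40
…
i=5: a=1 ⇒ p=3754, q=187
i=6: a=3 ⇒ p=14213, q=708
i=7: a=1 ⇒ p=17967, q=895
i=8: a=2 ⇒ p=50147, q=2498
i=9: a=13 ⇒ p=669878, q=33369
(x₁, y₁) = (669878, 33369);  669878² − 403·33369² = 1 ✓

669878 33369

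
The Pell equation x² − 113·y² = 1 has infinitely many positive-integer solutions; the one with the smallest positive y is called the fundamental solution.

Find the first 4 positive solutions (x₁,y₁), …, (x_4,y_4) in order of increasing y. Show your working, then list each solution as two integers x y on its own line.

1204353 113296
2900932297217 272896754976
6987493029899166849 657328051091107760
16830816386073401651890177 1583310020631184911403584

√113 = [10; 1,1,1,2,2,1,1,1,20, …], period ℓ=9 (odd) → k=17
step 0: (10, 1)  from 10·(1,0) + (0,1)
step 1: (11, 1)  from 1·(10,1) + (1,0)
step 2: (21, 2)  from 1·(11,1) + (10,1)
step 3: (32, 3)  from 1·(21,2) + (11,1)
step 4: (85, 8)  from 2·(32,3) + (21,2)
step 5: (202, 19)  from 2·(85,8) + (32,3)
step 6: (287, 27)  from 1·(202,19) + (85,8)
step 7: (489, 46)  from 1·(287,27) + (202,19)
step 8: (776, 73)  from 1·(489,46) + (287,27)
step 9: (16009, 1506)  from 20·(776,73) + (489,46)
step 10: (16785, 1579)  from 1·(16009,1506) + (776,73)
step 11: (32794, 3085)  from 1·(16785,1579) + (16009,1506)
…
step 14: (313483, 29490)  from 2·(131952,12413) + (49579,4664)
step 15: (445435, 41903)  from 1·(313483,29490) + (131952,12413)
step 16: (758918, 71393)  from 1·(445435,41903) + (313483,29490)
step 17: (1204353, 113296)  from 1·(758918,71393) + (445435,41903)
fundamental: x₁=1204353, y₁=113296  (since 1450466148609 − 113·12835983616 = 1)
n=2: (1204353,113296)∘(1204353,113296) = (1204353·1204353+113·113296·113296, 1204353·113296+113296·1204353) = (2900932297217,272896754976)
n=3: (2900932297217,272896754976)∘(1204353,113296) = (1204353·2900932297217+113·113296·272896754976, 1204353·272896754976+113296·2900932297217) = (6987493029899166849,657328051091107760)
n=4: (6987493029899166849,657328051091107760)∘(1204353,113296) = (1204353·6987493029899166849+113·113296·657328051091107760, 1204353·657328051091107760+113296·6987493029899166849) = (16830816386073401651890177,1583310020631184911403584)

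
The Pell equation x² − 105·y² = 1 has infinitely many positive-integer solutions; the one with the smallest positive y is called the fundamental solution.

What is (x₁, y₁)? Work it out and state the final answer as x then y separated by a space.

[10; 4,20] for √105; ℓ=2 ⇒ convergent index 1
a_0=10:  p_0=10·1+0=10,  q_0=10·0+1=1
a_1=4:  p_1=4·10+1=41,  q_1=4·1+0=4
(x₁, y₁) = (41, 4);  41² − 105·4² = 1 ✓

41 4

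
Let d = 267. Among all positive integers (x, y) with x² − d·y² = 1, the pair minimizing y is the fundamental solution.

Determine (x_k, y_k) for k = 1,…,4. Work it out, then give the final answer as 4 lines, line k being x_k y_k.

[16; 2,1,15,1,2,32] for √267; ℓ=6 ⇒ convergent index 5
i=0: a=16 ⇒ p=16, q=1
…
i=3: a=15 ⇒ p=768, q=47
i=4: a=1 ⇒ p=817, q=50
i=5: a=2 ⇒ p=2402, q=147
(x₁, y₁) = (2402, 147);  2402² − 267·147² = 1 ✓
(x_2, y_2) = (2402·2402 + 267·147·147, 2402·147 + 147·2402) = (11539207, 706188)
(x_3, y_3) = (2402·11539207 + 267·147·706188, 2402·706188 + 147·11539207) = (55434348026, 3392527005)
(x_4, y_4) = (2402·55434348026 + 267·147·3392527005, 2402·3392527005 + 147·55434348026) = (266306596377697, 16297699025832)

2402 147
11539207 706188
55434348026 3392527005
266306596377697 16297699025832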